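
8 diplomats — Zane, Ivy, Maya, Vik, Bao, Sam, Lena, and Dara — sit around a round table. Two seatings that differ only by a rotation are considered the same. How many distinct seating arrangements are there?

Around a circle, 8 distinct people have 8!/8 = (7)! = 5040 rotationally distinct seatings.

5040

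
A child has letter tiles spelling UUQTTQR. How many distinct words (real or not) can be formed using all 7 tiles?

630

The 7 letters of UUQTTQR have repeats: Q appearing twice, T appearing twice, and U appearing twice.
So there are 7! / (2!·2!·2!) = 630 distinguishable arrangements.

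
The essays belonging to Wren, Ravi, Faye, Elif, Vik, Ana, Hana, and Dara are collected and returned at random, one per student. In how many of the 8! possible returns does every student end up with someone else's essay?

Let Aᵢ be the assignments in which student i gets their own essay. We want the size of the complement of A₁∪…∪A_8.
By inclusion–exclusion this is Σ_{j=0}^{8} (−1)^j C(8,j)·(8−j)!.
Computing: 40320 − 40320 + 20160 − 6720 + 1680 − 336 + 56 − 8 + 1 = 14833.

14833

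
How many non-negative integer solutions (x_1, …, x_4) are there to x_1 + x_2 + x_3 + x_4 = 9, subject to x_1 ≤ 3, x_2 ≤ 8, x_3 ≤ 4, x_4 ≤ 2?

59

Without the upper bounds there are C(12,3) = 220 ways to split 9 among 4 variables.
Subtract solutions that violate a single cap (substitute x_i' = x_i − (cap_i+1)): x_1 ≥ 4 gives C(8,3) = 56; x_2 ≥ 9 gives C(3,3) = 1; x_3 ≥ 5 gives C(7,3) = 35; x_4 ≥ 3 gives C(9,3) = 84. Together 176.
Add back pairs where two caps are both exceeded: 0 + 1 + 10 + 0 + 0 + 4 = 15.
By inclusion–exclusion the count is 220 − 176 + 15 = 59.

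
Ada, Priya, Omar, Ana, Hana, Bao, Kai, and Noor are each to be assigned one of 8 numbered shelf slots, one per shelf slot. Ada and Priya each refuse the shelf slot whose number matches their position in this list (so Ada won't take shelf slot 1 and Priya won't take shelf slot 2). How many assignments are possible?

30960

Let Aᵢ (for i ∈ {1, 2}) be the placements that put person i in their forbidden shelf slot. Any j of these fix j positions, leaving (8−j)! ways to fill the rest, and there are C(2,j) ways to pick which j.
By inclusion–exclusion, the number of valid placements is Σ_{j=0}^{2} (−1)^j C(2,j)·(8−j)!.
Computing: 40320 − 10080 + 720 = 30960.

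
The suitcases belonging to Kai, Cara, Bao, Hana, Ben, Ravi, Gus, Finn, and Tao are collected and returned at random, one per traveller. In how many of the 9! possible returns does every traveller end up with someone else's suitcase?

Count assignments avoiding every fixed point. For any j of the 9 travellers fixed to their own suitcase, the other 9−j can be arranged in (9−j)! ways.
By inclusion–exclusion this is Σ_{j=0}^{9} (−1)^j C(9,j)·(9−j)!.
Computing: 362880 − 362880 + 181440 − 60480 + 15120 − 3024 + 504 − 72 + 9 − 1 = 133496.

133496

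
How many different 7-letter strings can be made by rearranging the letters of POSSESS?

210

Letter multiplicities in POSSESS: E×1, O×1, P×1, S×4.
The number of distinct arrangements is 7!/(4!) = 5040/24 = 210.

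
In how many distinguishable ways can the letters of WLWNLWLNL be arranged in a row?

The 9 letters of WLWNLWLNL have repeats: L appearing 4 times, N appearing twice, and W appearing 3 times.
The number of distinct arrangements is 9!/(4!·3!·2!) = 362880/288 = 1260.

1260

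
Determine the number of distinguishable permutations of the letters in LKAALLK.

LKAALLK has 7 letters with A appearing twice, K appearing twice, and L appearing 3 times.
The number of distinct arrangements is 7!/(3!·2!·2!) = 5040/24 = 210.

210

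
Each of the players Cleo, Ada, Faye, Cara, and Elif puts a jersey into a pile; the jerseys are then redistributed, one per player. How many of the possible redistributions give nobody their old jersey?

44

This is the derangement count D_5: permutations of 5 items with no fixed point.
By inclusion–exclusion this is Σ_{j=0}^{5} (−1)^j C(5,j)·(5−j)!.
Computing: 120 − 120 + 60 − 20 + 5 − 1 = 44.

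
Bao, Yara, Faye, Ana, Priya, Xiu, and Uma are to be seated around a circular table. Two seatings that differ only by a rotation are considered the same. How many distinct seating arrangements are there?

Around a circle, 7 distinct people have 7!/7 = (6)! = 720 rotationally distinct seatings.

720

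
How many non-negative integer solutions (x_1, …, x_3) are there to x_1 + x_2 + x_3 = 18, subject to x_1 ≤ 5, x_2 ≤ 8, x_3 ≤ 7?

6

Ignoring the caps, the number of non-negative solutions to x_1+…+x_3 = 18 is C(20,2) = 190.
Subtract solutions that violate a single cap (substitute x_i' = x_i − (cap_i+1)): x_1 ≥ 6 gives C(14,2) = 91; x_2 ≥ 9 gives C(11,2) = 55; x_3 ≥ 8 gives C(12,2) = 66. Together 212.
Add back pairs where two caps are both exceeded: 10 + 15 + 3 = 28.
By inclusion–exclusion the count is 190 − 212 + 28 = 6.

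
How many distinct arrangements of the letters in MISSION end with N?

With the last slot taken by N, it remains to arrange the other 6 letters (MISSIO).
Those 6 letters have I appearing twice and S appearing twice, giving (6)!/(2!·2!) = 180.

180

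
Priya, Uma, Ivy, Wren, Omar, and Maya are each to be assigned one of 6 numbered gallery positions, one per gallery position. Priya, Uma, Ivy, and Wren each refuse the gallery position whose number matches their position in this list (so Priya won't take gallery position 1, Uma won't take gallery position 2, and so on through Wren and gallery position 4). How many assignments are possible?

Let Aᵢ (for 1 ≤ i ≤ 4) be the placements that put person i in their forbidden gallery position. Any j of these fix j positions, leaving (6−j)! ways to fill the rest, and there are C(4,j) ways to pick which j.
By inclusion–exclusion, the number of valid placements is Σ_{j=0}^{4} (−1)^j C(4,j)·(6−j)!.
Computing: 720 − 480 + 144 − 24 + 2 = 362.

362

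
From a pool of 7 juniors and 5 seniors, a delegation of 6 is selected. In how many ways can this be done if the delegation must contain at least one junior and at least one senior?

917

Total 6-person selections from all 12: C(12,6) = 924.
Subtract selections that omit an entire group: no juniors → C(5,6) = 0; no seniors → C(7,6) = 7.
Both groups omitted at once is impossible, so 924 − 7 = 917.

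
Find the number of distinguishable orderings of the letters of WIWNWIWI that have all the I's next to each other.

30

Treat the 3 copies of I as a single block. The multiset to arrange is then {III, N, W, W, W, W}, 6 items in all.
That gives (6)!/(4!) = 30 arrangements.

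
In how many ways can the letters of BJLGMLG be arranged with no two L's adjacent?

Total arrangements of BJLGMLG: 7!/(2!·2!) = 1260.
Arrangements with the L's together: treat LL as one letter, giving (6)!/(2!) = 360.
Subtracting, 1260 − 360 = 900 arrangements keep the L's apart.

900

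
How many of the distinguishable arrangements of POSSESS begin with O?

30

With the first slot taken by O, it remains to arrange the other 6 letters (PSSESS).
Those 6 letters have S appearing 4 times, giving (6)!/(4!) = 30.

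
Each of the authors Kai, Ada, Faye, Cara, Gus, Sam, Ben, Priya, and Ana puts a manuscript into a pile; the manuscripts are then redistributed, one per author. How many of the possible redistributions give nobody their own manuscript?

This is the derangement count D_9: permutations of 9 items with no fixed point.
By inclusion–exclusion this is Σ_{j=0}^{9} (−1)^j C(9,j)·(9−j)!.
Computing: 362880 − 362880 + 181440 − 60480 + 15120 − 3024 + 504 − 72 + 9 − 1 = 133496.

133496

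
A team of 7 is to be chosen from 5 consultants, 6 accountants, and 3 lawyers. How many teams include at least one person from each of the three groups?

3058

With no constraint there are C(14,7) = 3432 possible selections.
Subtract selections that omit an entire group: no consultants → C(9,7) = 36; no accountants → C(8,7) = 8; no lawyers → C(11,7) = 330.
Add back selections omitting two groups (i.e. drawn from a single group): C(5,7) + C(6,7) + C(3,7) = 0.
By inclusion–exclusion: 3432 − 374 + 0 = 3058.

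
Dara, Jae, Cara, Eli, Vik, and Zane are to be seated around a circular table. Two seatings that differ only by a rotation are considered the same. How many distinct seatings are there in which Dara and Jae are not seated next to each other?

Without the restriction there are (5)! = 120 seatings.
Those with Dara next to Jae: fuse the pair into one unit and seat 5 units around a circle — 2·(4)! = 48.
Subtracting, 120 − 48 = 72.

72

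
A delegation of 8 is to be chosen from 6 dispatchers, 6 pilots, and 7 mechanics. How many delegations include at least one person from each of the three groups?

72513

Unrestricted: C(19,8) = 75582 ways to pick any 8 of the 19.
Selections missing a whole group: no dispatchers → C(13,8) = 1287; no pilots → C(13,8) = 1287; no mechanics → C(12,8) = 495.
Add back selections omitting two groups (i.e. drawn from a single group): C(6,8) + C(6,8) + C(7,8) = 0.
By inclusion–exclusion: 75582 − 3069 + 0 = 72513.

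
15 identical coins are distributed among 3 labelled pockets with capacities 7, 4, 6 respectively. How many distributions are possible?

6

Ignoring the caps, the number of non-negative solutions to x_1+…+x_3 = 15 is C(17,2) = 136.
Subtract solutions that violate a single cap (substitute x_i' = x_i − (cap_i+1)): x_1 ≥ 8 gives C(9,2) = 36; x_2 ≥ 5 gives C(12,2) = 66; x_3 ≥ 7 gives C(10,2) = 45. Together 147.
Add back pairs where two caps are both exceeded: 6 + 1 + 10 = 17.
By inclusion–exclusion the count is 136 − 147 + 17 = 6.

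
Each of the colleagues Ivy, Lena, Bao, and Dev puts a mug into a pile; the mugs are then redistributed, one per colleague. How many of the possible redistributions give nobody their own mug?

Let Aᵢ be the assignments in which colleague i gets their own mug. We want the size of the complement of A₁∪…∪A_4.
By inclusion–exclusion this is Σ_{j=0}^{4} (−1)^j C(4,j)·(4−j)!.
Computing: 24 − 24 + 12 − 4 + 1 = 9.

9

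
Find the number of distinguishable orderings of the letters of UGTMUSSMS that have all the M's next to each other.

Treat the 2 copies of M as a single block. The multiset to arrange is then {MM, G, S, S, S, T, U, U}, 8 items in all.
That gives (8)!/(3!·2!) = 3360 arrangements.

3360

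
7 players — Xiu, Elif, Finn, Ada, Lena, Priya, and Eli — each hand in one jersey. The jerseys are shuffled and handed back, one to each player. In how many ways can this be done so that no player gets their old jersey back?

Count assignments avoiding every fixed point. For any j of the 7 players fixed to their old jersey, the other 7−j can be arranged in (7−j)! ways.
By inclusion–exclusion this is Σ_{j=0}^{7} (−1)^j C(7,j)·(7−j)!.
Computing: 5040 − 5040 + 2520 − 840 + 210 − 42 + 7 − 1 = 1854.

1854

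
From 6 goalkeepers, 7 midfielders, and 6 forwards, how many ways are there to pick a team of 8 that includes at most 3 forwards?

Split by how many forwards are chosen (0 through 3).
Sum: C(6,0)·C(13,8) + C(6,1)·C(13,7) + C(6,2)·C(13,6) + C(6,3)·C(13,5) = 1287 + 10296 + 25740 + 25740 = 63063.

63063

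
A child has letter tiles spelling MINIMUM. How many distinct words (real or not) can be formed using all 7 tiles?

Letter multiplicities in MINIMUM: I×2, M×3, N×1, U×1.
So there are 7! / (3!·2!) = 420 distinguishable arrangements.

420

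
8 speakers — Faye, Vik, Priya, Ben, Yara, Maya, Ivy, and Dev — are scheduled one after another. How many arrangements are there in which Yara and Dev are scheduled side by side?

Treat {Yara, Dev} as a single unit. There are 7 units to order, and the pair itself can be ordered 2 ways.
That gives 2 × 7! = 2 × 5040 = 10080.

10080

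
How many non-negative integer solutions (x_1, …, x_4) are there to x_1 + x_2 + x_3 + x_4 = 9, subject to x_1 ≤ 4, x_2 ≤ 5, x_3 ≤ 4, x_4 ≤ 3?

Without the upper bounds there are C(12,3) = 220 ways to split 9 among 4 variables.
Subtract solutions that violate a single cap (substitute x_i' = x_i − (cap_i+1)): x_1 ≥ 5 gives C(7,3) = 35; x_2 ≥ 6 gives C(6,3) = 20; x_3 ≥ 5 gives C(7,3) = 35; x_4 ≥ 4 gives C(8,3) = 56. Together 146.
Add back pairs where two caps are both exceeded: 0 + 0 + 1 + 0 + 0 + 1 = 2.
By inclusion–exclusion the count is 220 − 146 + 2 = 76.

76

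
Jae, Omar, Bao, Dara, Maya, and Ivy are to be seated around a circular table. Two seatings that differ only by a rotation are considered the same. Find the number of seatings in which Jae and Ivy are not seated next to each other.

72

All circular seatings of 6 people number (5)! = 120.
Those with Jae next to Ivy: fuse the pair into one unit and seat 5 units around a circle — 2·(4)! = 48.
Subtracting, 120 − 48 = 72.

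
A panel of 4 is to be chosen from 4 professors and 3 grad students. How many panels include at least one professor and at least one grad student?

Total 4-person selections from all 7: C(7,4) = 35.
Subtract selections that omit an entire group: no professors → C(3,4) = 0; no grad students → C(4,4) = 1.
Both groups omitted at once is impossible, so 35 − 1 = 34.

34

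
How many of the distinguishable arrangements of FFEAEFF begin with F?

60

Fix F in the first position and arrange the remaining 6 letters.
Those 6 letters have E appearing twice and F appearing 3 times, giving (6)!/(3!·2!) = 60.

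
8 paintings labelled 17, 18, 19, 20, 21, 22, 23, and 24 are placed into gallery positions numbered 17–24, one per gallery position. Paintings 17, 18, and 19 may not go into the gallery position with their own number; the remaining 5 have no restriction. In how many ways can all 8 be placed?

27240

Let Aᵢ (for i ∈ {17, 18, 19}) be the placements that put painting i in its forbidden gallery position. Any j of these fix j positions, leaving (8−j)! ways to fill the rest, and there are C(3,j) ways to pick which j.
By inclusion–exclusion, the number of valid placements is Σ_{j=0}^{3} (−1)^j C(3,j)·(8−j)!.
Computing: 40320 − 15120 + 2160 − 120 = 27240.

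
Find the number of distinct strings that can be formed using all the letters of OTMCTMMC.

1680

The 8 letters of OTMCTMMC have repeats: C appearing twice, M appearing 3 times, and T appearing twice.
Dividing 8! = 40320 by 3!·2!·2! = 24 for the repeated letters gives 1680.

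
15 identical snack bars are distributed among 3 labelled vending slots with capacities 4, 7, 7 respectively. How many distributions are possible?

Ignoring the caps, the number of non-negative solutions to x_1+…+x_3 = 15 is C(17,2) = 136.
Subtract solutions that violate a single cap (substitute x_i' = x_i − (cap_i+1)): x_1 ≥ 5 gives C(12,2) = 66; x_2 ≥ 8 gives C(9,2) = 36; x_3 ≥ 8 gives C(9,2) = 36. Together 138.
Add back pairs where two caps are both exceeded: 6 + 6 + 0 = 12.
By inclusion–exclusion the count is 136 − 138 + 12 = 10.

10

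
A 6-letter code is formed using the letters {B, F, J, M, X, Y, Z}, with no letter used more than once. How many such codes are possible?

This is a permutation of 6 out of 7: P(7,6) = 7!/1!.
That product is 7 × 6 × 5 × 4 × 3 × 2 = 5040.

5040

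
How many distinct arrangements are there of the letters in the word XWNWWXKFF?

XWNWWXKFF has 9 letters with F appearing twice, W appearing 3 times, and X appearing twice.
The number of distinct arrangements is 9!/(3!·2!·2!) = 362880/24 = 15120.

15120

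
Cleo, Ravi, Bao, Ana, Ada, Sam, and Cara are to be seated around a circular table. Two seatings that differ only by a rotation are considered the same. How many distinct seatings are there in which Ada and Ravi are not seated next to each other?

480

Without the restriction there are (6)! = 720 seatings.
Seatings with Ada beside Ravi: treat them as a block with 2 internal orders, giving 2 × (5)! = 240.
Subtracting, 720 − 240 = 480.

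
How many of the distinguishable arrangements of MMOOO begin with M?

With the first slot taken by M, it remains to arrange the other 4 letters (MOOO).
Those 4 letters have O appearing 3 times, giving (4)!/(3!) = 4.

4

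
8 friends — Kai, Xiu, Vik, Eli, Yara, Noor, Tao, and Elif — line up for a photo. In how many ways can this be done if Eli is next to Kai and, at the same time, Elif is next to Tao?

2880

Treat {Eli,Kai} as one block (2 orders) and {Elif,Tao} as another (2 orders).
That leaves 6 units to arrange: 2 × 2 × 6! = 4 × 720 = 2880.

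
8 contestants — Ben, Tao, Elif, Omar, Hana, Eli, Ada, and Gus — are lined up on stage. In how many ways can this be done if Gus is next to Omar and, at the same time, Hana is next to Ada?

Treat {Gus,Omar} as one block (2 orders) and {Hana,Ada} as another (2 orders).
That leaves 6 units to arrange: 2 × 2 × 6! = 4 × 720 = 2880.

2880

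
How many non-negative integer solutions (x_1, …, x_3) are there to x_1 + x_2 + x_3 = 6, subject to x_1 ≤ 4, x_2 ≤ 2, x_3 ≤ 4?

12

Without the upper bounds there are C(8,2) = 28 ways to split 6 among 3 variables.
Subtract solutions that violate a single cap (substitute x_i' = x_i − (cap_i+1)): x_1 ≥ 5 gives C(3,2) = 3; x_2 ≥ 3 gives C(5,2) = 10; x_3 ≥ 5 gives C(3,2) = 3. Together 16.
No two caps can be exceeded simultaneously, so the pair terms are all 0.
By inclusion–exclusion the count is 28 − 16 + 0 = 12.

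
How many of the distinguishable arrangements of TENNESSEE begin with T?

420

Fix T in the first position and arrange the remaining 8 letters.
Those 8 letters have E appearing 4 times, N appearing twice, and S appearing twice, giving (8)!/(4!·2!·2!) = 420.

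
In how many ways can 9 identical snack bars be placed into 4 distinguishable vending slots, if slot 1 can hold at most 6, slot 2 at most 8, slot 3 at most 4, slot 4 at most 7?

Ignoring the caps, the number of non-negative solutions to x_1+…+x_4 = 9 is C(12,3) = 220.
Subtract solutions that violate a single cap (substitute x_i' = x_i − (cap_i+1)): x_1 ≥ 7 gives C(5,3) = 10; x_2 ≥ 9 gives C(3,3) = 1; x_3 ≥ 5 gives C(7,3) = 35; x_4 ≥ 8 gives C(4,3) = 4. Together 50.
No two caps can be exceeded simultaneously, so the pair terms are all 0.
By inclusion–exclusion the count is 220 − 50 + 0 = 170.

170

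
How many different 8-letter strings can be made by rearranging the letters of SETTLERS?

SETTLERS has 8 letters with E appearing twice, S appearing twice, and T appearing twice.
So there are 8! / (2!·2!·2!) = 5040 distinguishable arrangements.

5040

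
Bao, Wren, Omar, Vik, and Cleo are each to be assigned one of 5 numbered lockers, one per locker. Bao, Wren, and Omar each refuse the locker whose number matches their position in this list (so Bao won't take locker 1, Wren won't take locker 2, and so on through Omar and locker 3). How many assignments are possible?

Let Aᵢ (for i ∈ {1, 2, 3}) be the placements that put person i in their forbidden locker. Any j of these fix j positions, leaving (5−j)! ways to fill the rest, and there are C(3,j) ways to pick which j.
By inclusion–exclusion, the number of valid placements is Σ_{j=0}^{3} (−1)^j C(3,j)·(5−j)!.
Computing: 120 − 72 + 18 − 2 = 64.

64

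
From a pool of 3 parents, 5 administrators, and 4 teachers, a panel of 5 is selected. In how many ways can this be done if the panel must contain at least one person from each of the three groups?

590

Total 5-person selections from all 12: C(12,5) = 792.
Selections missing a whole group: no parents → C(9,5) = 126; no administrators → C(7,5) = 21; no teachers → C(8,5) = 56.
Add back selections omitting two groups (i.e. drawn from a single group): C(3,5) + C(5,5) + C(4,5) = 1.
By inclusion–exclusion: 792 − 203 + 1 = 590.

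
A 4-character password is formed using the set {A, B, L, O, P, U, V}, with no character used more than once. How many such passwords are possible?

Choose and order 4 of the 7 symbols: the first character has 7 options, the next 6, then 5, 4.
That product is 7 × 6 × 5 × 4 = 840.

840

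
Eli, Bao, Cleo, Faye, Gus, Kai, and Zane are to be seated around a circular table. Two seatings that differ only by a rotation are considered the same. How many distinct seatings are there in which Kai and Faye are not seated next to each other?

480

Without the restriction there are (6)! = 720 seatings.
Those with Kai next to Faye: fuse the pair into one unit and seat 6 units around a circle — 2·(5)! = 240.
Subtracting, 720 − 240 = 480.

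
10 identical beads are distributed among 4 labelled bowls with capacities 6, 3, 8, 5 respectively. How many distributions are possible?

144

Without the upper bounds there are C(13,3) = 286 ways to split 10 among 4 bowls.
Subtract solutions that violate a single cap (substitute x_i' = x_i − (cap_i+1)): x_1 ≥ 7 gives C(6,3) = 20; x_2 ≥ 4 gives C(9,3) = 84; x_3 ≥ 9 gives C(4,3) = 4; x_4 ≥ 6 gives C(7,3) = 35. Together 143.
Add back pairs where two caps are both exceeded: 0 + 0 + 0 + 0 + 1 + 0 = 1.
By inclusion–exclusion the count is 286 − 143 + 1 = 144.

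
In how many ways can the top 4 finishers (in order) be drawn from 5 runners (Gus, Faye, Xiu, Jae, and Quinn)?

This is an ordered selection of 4 from 5: P(5,4).
That gives 5 × 4 × 3 × 2 = 120.

120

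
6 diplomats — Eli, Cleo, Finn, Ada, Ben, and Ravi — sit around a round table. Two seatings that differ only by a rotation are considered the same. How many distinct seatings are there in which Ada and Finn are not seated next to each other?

Without the restriction there are (5)! = 120 seatings.
Those with Ada next to Finn: fuse the pair into one unit and seat 5 units around a circle — 2·(4)! = 48.
Subtracting, 120 − 48 = 72.

72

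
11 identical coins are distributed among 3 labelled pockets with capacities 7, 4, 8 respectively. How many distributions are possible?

34

By stars and bars, unrestricted non-negative solutions to x_1+…+x_3 = 11 number C(11+2,2) = 78.
Subtract solutions that violate a single cap (substitute x_i' = x_i − (cap_i+1)): x_1 ≥ 8 gives C(5,2) = 10; x_2 ≥ 5 gives C(8,2) = 28; x_3 ≥ 9 gives C(4,2) = 6. Together 44.
No two caps can be exceeded simultaneously, so the pair terms are all 0.
By inclusion–exclusion the count is 78 − 44 + 0 = 34.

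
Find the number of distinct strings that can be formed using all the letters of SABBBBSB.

The 8 letters of SABBBBSB have repeats: B appearing 5 times and S appearing twice.
So there are 8! / (5!·2!) = 168 distinguishable arrangements.

168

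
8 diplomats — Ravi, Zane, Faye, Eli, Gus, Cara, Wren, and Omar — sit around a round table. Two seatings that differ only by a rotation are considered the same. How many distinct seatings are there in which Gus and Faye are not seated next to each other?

3600

All circular seatings of 8 people number (7)! = 5040.
Those with Gus next to Faye: fuse the pair into one unit and seat 7 units around a circle — 2·(6)! = 1440.
Subtracting, 5040 − 1440 = 3600.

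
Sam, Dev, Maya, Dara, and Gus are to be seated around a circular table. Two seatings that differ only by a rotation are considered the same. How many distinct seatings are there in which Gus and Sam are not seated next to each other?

Without the restriction there are (4)! = 24 seatings.
Those with Gus next to Sam: fuse the pair into one unit and seat 4 units around a circle — 2·(3)! = 12.
Subtracting, 24 − 12 = 12.

12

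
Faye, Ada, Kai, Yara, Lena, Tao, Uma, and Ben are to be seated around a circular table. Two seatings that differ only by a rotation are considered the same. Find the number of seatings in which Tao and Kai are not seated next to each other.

3600

All circular seatings of 8 people number (7)! = 5040.
Seatings with Tao beside Kai: treat them as a block with 2 internal orders, giving 2 × (6)! = 1440.
Subtracting, 5040 − 1440 = 3600.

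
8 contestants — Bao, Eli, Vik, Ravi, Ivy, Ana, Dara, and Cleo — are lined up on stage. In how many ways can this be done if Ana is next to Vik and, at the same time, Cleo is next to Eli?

Treat {Ana,Vik} as one block (2 orders) and {Cleo,Eli} as another (2 orders).
That leaves 6 units to arrange: 2 × 2 × 6! = 4 × 720 = 2880.

2880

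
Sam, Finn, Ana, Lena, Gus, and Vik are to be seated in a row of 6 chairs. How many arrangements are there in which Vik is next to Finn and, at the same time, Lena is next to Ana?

Treat {Vik,Finn} as one block (2 orders) and {Lena,Ana} as another (2 orders).
That leaves 4 units to arrange: 2 × 2 × 4! = 4 × 24 = 96.

96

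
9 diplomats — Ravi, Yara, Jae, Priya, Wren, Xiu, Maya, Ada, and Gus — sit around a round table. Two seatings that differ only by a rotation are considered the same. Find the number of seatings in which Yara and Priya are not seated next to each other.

30240

Without the restriction there are (8)! = 40320 seatings.
Seatings with Yara beside Priya: treat them as a block with 2 internal orders, giving 2 × (7)! = 10080.
Subtracting, 40320 − 10080 = 30240.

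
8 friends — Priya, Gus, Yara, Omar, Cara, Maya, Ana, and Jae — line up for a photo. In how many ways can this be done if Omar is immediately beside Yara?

10080

Glue Omar and Yara into one block (2 internal orders), leaving 7 units to arrange in a row.
That gives 2 × 7! = 2 × 5040 = 10080.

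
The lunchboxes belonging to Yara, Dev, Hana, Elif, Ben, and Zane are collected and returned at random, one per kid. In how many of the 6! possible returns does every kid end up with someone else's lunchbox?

Let Aᵢ be the assignments in which kid i gets their own lunchbox. We want the size of the complement of A₁∪…∪A_6.
By inclusion–exclusion this is Σ_{j=0}^{6} (−1)^j C(6,j)·(6−j)!.
Computing: 720 − 720 + 360 − 120 + 30 − 6 + 1 = 265.

265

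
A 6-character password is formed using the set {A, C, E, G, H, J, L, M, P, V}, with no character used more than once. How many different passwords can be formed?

Choose and order 6 of the 10 symbols: the first character has 10 options, the next 9, and so on down to 5.
10 × 9 × 8 × 7 × 6 × 5 = 151200.

151200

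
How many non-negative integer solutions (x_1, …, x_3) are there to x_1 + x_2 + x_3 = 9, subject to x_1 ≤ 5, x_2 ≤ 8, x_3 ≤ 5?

34

By stars and bars, unrestricted non-negative solutions to x_1+…+x_3 = 9 number C(9+2,2) = 55.
Subtract solutions that violate a single cap (substitute x_i' = x_i − (cap_i+1)): x_1 ≥ 6 gives C(5,2) = 10; x_2 ≥ 9 gives C(2,2) = 1; x_3 ≥ 6 gives C(5,2) = 10. Together 21.
No two caps can be exceeded simultaneously, so the pair terms are all 0.
By inclusion–exclusion the count is 55 − 21 + 0 = 34.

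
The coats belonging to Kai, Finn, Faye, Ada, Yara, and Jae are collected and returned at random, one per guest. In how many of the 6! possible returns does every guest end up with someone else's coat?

265

Let Aᵢ be the assignments in which guest i gets their own coat. We want the size of the complement of A₁∪…∪A_6.
By inclusion–exclusion this is Σ_{j=0}^{6} (−1)^j C(6,j)·(6−j)!.
Computing: 720 − 720 + 360 − 120 + 30 − 6 + 1 = 265.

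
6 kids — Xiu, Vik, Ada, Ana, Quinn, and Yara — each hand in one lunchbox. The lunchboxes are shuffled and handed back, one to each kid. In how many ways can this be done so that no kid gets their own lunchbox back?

265

Let Aᵢ be the assignments in which kid i gets their own lunchbox. We want the size of the complement of A₁∪…∪A_6.
By inclusion–exclusion this is Σ_{j=0}^{6} (−1)^j C(6,j)·(6−j)!.
Computing: 720 − 720 + 360 − 120 + 30 − 6 + 1 = 265.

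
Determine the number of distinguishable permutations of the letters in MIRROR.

120

The 6 letters of MIRROR have repeats: R appearing 3 times.
Dividing 6! = 720 by 3! = 6 for the repeated letters gives 120.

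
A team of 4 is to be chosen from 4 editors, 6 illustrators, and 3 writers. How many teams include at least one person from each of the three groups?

360

Total 4-person selections from all 13: C(13,4) = 715.
Selections missing a whole group: no editors → C(9,4) = 126; no illustrators → C(7,4) = 35; no writers → C(10,4) = 210.
Add back selections omitting two groups (i.e. drawn from a single group): C(4,4) + C(6,4) + C(3,4) = 16.
By inclusion–exclusion: 715 − 371 + 16 = 360.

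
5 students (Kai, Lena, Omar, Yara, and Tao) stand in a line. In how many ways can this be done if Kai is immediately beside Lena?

48

Place the 3 others and the Kai-Lena pair as 4 objects in a line; the pair has 2 internal arrangements.
That gives 2 × 4! = 2 × 24 = 48.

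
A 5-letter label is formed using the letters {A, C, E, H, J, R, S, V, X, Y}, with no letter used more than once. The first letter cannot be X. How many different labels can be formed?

27216

The first letter has 10−1 = 9 choices (anything except X).
The remaining 4 letters are filled from the other 9 symbols without repetition: 9 × 8 × 7 × 6 = 3024.
Total: 9 × 3024 = 27216.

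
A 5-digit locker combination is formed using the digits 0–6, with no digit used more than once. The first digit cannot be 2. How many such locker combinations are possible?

2160

The first digit has 7−1 = 6 choices (anything except 2).
The remaining 4 digits are filled from the other 6 symbols without repetition: 6 × 5 × 4 × 3 = 360.
Total: 6 × 360 = 2160.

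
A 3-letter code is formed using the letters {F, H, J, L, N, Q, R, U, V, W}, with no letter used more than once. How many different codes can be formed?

With no repetition, fill the 3 letters in order: 10 choices, then 9, down to 8.
10 × 9 × 8 = 720.

720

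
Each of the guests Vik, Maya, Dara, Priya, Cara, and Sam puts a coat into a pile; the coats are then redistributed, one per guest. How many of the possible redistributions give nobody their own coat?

265

This is the derangement count D_6: permutations of 6 items with no fixed point.
By inclusion–exclusion this is Σ_{j=0}^{6} (−1)^j C(6,j)·(6−j)!.
Computing: 720 − 720 + 360 − 120 + 30 − 6 + 1 = 265.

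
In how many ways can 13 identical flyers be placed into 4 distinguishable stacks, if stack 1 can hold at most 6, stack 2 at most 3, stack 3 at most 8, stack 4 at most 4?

106

Without the upper bounds there are C(16,3) = 560 ways to split 13 among 4 stacks.
Subtract solutions that violate a single cap (substitute x_i' = x_i − (cap_i+1)): x_1 ≥ 7 gives C(9,3) = 84; x_2 ≥ 4 gives C(12,3) = 220; x_3 ≥ 9 gives C(7,3) = 35; x_4 ≥ 5 gives C(11,3) = 165. Together 504.
Add back pairs where two caps are both exceeded: 10 + 0 + 4 + 1 + 35 + 0 = 50.
By inclusion–exclusion the count is 560 − 504 + 50 = 106.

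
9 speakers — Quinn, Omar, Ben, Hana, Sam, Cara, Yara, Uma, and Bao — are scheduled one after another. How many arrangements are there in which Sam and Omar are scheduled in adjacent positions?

80640

Treat {Sam, Omar} as a single unit. There are 8 units to order, and the pair itself can be ordered 2 ways.
That gives 2 × 8! = 2 × 40320 = 80640.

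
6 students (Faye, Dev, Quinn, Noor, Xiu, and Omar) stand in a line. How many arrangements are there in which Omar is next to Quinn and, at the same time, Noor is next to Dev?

96

Treat {Omar,Quinn} as one block (2 orders) and {Noor,Dev} as another (2 orders).
That leaves 4 units to arrange: 2 × 2 × 4! = 4 × 24 = 96.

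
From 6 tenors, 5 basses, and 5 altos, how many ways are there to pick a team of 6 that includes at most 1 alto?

2772

Split by how many altos are chosen (0 through 1).
Sum: C(5,0)·C(11,6) + C(5,1)·C(11,5) = 462 + 2310 = 2772.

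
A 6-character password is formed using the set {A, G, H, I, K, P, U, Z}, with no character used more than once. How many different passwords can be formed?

With no repetition, fill the 6 characters in order: 8 choices, then 7, down to 3.
That product is 8 × 7 × 6 × 5 × 4 × 3 = 20160.

20160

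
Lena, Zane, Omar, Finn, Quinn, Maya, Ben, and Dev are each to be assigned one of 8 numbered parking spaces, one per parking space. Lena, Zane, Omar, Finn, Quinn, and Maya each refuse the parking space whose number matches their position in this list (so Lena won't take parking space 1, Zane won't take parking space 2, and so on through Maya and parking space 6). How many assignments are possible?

18806

Let Aᵢ (for 1 ≤ i ≤ 6) be the placements that put person i in their forbidden parking space. Any j of these fix j positions, leaving (8−j)! ways to fill the rest, and there are C(6,j) ways to pick which j.
By inclusion–exclusion, the number of valid placements is Σ_{j=0}^{6} (−1)^j C(6,j)·(8−j)!.
Computing: 40320 − 30240 + 10800 − 2400 + 360 − 36 + 2 = 18806.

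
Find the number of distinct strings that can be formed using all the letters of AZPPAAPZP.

AZPPAAPZP has 9 letters with A appearing 3 times, P appearing 4 times, and Z appearing twice.
The number of distinct arrangements is 9!/(4!·3!·2!) = 362880/288 = 1260.

1260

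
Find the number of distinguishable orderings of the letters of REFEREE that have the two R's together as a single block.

30

Treat the 2 copies of R as a single block. The multiset to arrange is then {RR, E, E, E, E, F}, 6 items in all.
That gives (6)!/(4!) = 30 arrangements.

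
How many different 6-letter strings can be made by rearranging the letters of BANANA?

Letter multiplicities in BANANA: A×3, B×1, N×2.
So there are 6! / (3!·2!) = 60 distinguishable arrangements.

60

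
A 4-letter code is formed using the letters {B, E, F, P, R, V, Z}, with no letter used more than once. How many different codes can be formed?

840

This is a permutation of 4 out of 7: P(7,4) = 7!/3!.
That product is 7 × 6 × 5 × 4 = 840.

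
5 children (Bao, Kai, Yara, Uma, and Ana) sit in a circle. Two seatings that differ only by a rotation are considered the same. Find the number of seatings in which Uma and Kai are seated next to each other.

12

Glue Uma and Kai into a block (2 internal orders). Seating 4 units around a circle gives (3)! arrangements.
So 2 × (3)! = 2 × 6 = 12.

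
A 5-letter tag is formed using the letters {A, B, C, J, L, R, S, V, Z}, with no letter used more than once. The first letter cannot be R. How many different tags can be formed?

13440

The first letter has 9−1 = 8 choices (anything except R).
The remaining 4 letters are filled from the other 8 symbols without repetition: 8 × 7 × 6 × 5 = 1680.
Total: 8 × 1680 = 13440.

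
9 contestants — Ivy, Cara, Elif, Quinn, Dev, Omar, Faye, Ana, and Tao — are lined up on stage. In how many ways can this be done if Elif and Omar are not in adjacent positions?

282240

Of the 9! = 362880 arrangements, those with Elif and Omar adjacent number 2 × 8! = 80640 (treat the pair as a block with 2 internal orders).
Complementary counting: 362880 − 80640 = 282240.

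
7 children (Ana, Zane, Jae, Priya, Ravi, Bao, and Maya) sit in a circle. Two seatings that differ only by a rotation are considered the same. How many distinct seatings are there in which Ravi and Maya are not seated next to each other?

All circular seatings of 7 people number (6)! = 720.
Those with Ravi next to Maya: fuse the pair into one unit and seat 6 units around a circle — 2·(5)! = 240.
Subtracting, 720 − 240 = 480.

480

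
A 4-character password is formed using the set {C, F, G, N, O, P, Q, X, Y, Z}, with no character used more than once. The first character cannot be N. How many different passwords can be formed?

4536

The first character has 10−1 = 9 choices (anything except N).
The remaining 3 characters are filled from the other 9 symbols without repetition: 9 × 8 × 7 = 504.
Total: 9 × 504 = 4536.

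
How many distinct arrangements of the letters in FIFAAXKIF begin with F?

Fix F in the first position and arrange the remaining 8 letters.
Those 8 letters have A appearing twice, F appearing twice, and I appearing twice, giving (8)!/(2!·2!·2!) = 5040.

5040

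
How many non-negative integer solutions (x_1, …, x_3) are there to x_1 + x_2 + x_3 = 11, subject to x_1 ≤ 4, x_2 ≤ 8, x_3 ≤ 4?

19

By stars and bars, unrestricted non-negative solutions to x_1+…+x_3 = 11 number C(11+2,2) = 78.
Subtract solutions that violate a single cap (substitute x_i' = x_i − (cap_i+1)): x_1 ≥ 5 gives C(8,2) = 28; x_2 ≥ 9 gives C(4,2) = 6; x_3 ≥ 5 gives C(8,2) = 28. Together 62.
Add back pairs where two caps are both exceeded: 0 + 3 + 0 = 3.
By inclusion–exclusion the count is 78 − 62 + 3 = 19.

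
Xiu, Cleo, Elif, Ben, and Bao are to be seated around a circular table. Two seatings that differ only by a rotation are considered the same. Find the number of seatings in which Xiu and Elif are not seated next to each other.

All circular seatings of 5 people number (4)! = 24.
Those with Xiu next to Elif: fuse the pair into one unit and seat 4 units around a circle — 2·(3)! = 12.
Subtracting, 24 − 12 = 12.

12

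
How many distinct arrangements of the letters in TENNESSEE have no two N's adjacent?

Total arrangements of TENNESSEE: 9!/(4!·2!·2!) = 3780.
If the two N's are adjacent, glue them into one block, leaving 8 items to arrange: (8)!/(4!·2!) = 840 ways.
Hence 3780 − 840 = 2940.

2940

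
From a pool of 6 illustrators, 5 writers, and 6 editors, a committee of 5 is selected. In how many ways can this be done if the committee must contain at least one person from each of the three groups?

4485

Total 5-person selections from all 17: C(17,5) = 6188.
Selections missing a whole group: no illustrators → C(11,5) = 462; no writers → C(12,5) = 792; no editors → C(11,5) = 462.
Add back selections omitting two groups (i.e. drawn from a single group): C(6,5) + C(5,5) + C(6,5) = 13.
By inclusion–exclusion: 6188 − 1716 + 13 = 4485.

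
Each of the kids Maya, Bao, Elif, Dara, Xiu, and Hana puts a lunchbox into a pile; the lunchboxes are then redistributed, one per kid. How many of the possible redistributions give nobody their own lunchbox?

265

Let Aᵢ be the assignments in which kid i gets their own lunchbox. We want the size of the complement of A₁∪…∪A_6.
By inclusion–exclusion this is Σ_{j=0}^{6} (−1)^j C(6,j)·(6−j)!.
Computing: 720 − 720 + 360 − 120 + 30 − 6 + 1 = 265.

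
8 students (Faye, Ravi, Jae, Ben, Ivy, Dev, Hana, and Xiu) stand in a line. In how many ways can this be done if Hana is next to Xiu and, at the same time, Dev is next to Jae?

Treat {Hana,Xiu} as one block (2 orders) and {Dev,Jae} as another (2 orders).
That leaves 6 units to arrange: 2 × 2 × 6! = 4 × 720 = 2880.

2880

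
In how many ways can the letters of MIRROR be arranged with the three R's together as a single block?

Treat the 3 copies of R as a single block. The multiset to arrange is then {RRR, I, M, O}, 4 items in all.
All 4 items are distinct, so there are (4)! = 24 arrangements.

24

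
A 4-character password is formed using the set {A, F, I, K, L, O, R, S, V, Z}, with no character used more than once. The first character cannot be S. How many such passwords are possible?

4536

The first character has 10−1 = 9 choices (anything except S).
The remaining 3 characters are filled from the other 9 symbols without repetition: 9 × 8 × 7 = 504.
Total: 9 × 504 = 4536.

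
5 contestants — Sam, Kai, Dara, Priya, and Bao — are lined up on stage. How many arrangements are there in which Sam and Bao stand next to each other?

Treat {Sam, Bao} as a single unit. There are 4 units to order, and the pair itself can be ordered 2 ways.
So the count is 2·(4)! = 48.

48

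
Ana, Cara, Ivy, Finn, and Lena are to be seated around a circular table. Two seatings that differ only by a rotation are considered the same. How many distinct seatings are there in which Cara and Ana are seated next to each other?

12

Treat {Cara, Ana} as one unit (2 internal orders) and seat the resulting 4 units around the table: (3)! circular arrangements.
So 2 × (3)! = 2 × 6 = 12.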